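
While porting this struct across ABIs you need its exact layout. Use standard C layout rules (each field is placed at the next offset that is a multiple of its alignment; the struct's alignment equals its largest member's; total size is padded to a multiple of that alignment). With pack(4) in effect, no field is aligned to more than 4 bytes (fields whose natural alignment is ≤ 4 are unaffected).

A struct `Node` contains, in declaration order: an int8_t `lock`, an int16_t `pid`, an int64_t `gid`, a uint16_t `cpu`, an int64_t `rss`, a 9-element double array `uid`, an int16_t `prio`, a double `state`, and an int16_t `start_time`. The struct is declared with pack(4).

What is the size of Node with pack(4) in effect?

@0: lock [1B, align 1] → 1
+1 pad (align 2)
@2: pid [2B, align 2] → 4
@4: gid [8B, align 4] → 12
@12: cpu [2B, align 2] → 14
+2 pad (align 4)
@16: rss [8B, align 4] → 24
@24: uid [72B, align 4] → 96
@96: prio [2B, align 2] → 98
+2 pad (align 4)
@100: state [8B, align 4] → 108
@108: start_time [2B, align 2] → 110
+2 tail pad (align 4)
size 112, align 4

112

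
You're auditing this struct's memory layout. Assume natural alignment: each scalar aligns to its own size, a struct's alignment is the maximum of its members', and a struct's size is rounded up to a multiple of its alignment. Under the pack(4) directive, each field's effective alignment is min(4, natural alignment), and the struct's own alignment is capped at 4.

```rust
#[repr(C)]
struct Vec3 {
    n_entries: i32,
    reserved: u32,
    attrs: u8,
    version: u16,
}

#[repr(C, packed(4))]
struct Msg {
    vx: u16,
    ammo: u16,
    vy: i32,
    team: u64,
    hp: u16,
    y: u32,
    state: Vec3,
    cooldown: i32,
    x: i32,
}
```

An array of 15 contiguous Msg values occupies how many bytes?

660

Vec3: n_entries at 0 (size 4, align 4) → ends 4; reserved at 4 (size 4, align 4) → ends 8; attrs at 8 (size 1, align 1) → ends 9; pad 1 to align 2 for version; version at 10 (size 2, align 2) → ends 12; total 12 bytes, alignment 4
vx at 0 (size 2, align 2) → ends 2
ammo at 2 (size 2, align 2) → ends 4
vy at 4 (size 4, align 4) → ends 8
team at 8 (size 8, align 4) → ends 16
hp at 16 (size 2, align 2) → ends 18
pad 2 to align 4 for y
y at 20 (size 4, align 4) → ends 24
state at 24 (size 12, align 4) → ends 36
cooldown at 36 (size 4, align 4) → ends 40
x at 40 (size 4, align 4) → ends 44
total 44 bytes, alignment 4
array of 15: 15 × 44 = 660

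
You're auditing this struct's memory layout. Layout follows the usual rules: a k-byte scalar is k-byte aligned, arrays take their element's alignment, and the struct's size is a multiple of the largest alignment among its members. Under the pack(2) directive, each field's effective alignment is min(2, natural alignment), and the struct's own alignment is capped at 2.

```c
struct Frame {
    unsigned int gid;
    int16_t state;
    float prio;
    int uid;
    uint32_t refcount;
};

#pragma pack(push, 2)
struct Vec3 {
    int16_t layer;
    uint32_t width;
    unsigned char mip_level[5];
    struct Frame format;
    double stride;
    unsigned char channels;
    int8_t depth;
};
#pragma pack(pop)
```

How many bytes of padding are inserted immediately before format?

Frame: gid at 0 (size 4, align 4) → ends 4; state at 4 (size 2, align 2) → ends 6; pad 2 to align 4 for prio; prio at 8 (size 4, align 4) → ends 12; uid at 12 (size 4, align 4) → ends 16; refcount at 16 (size 4, align 4) → ends 20; total 20 bytes, alignment 4
layer at 0 (size 2, align 2) → ends 2
width at 2 (size 4, align 2) → ends 6
mip_level at 6 (size 5, align 1) → ends 11
pad 1 to align 2 for format
format at 12 (size 20, align 2) → ends 32

1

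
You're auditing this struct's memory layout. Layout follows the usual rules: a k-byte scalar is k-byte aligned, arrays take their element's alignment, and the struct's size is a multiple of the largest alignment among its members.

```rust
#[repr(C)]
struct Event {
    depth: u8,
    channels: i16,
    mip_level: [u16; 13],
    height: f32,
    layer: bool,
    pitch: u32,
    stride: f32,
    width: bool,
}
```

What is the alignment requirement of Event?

member alignments: depth=1, channels=2, mip_level=2, height=4, layer=1, pitch=4, stride=4, width=1
max = 4

4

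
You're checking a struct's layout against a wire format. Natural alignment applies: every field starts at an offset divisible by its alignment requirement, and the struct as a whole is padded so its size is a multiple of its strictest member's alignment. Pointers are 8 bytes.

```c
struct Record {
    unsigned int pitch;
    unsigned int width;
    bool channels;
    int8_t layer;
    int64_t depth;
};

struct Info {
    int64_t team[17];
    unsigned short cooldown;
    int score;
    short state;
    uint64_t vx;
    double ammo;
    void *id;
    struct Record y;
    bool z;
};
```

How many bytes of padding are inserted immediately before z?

0

Record: 0..4  pitch  (4B, 4-aligned); 4..8  width  (4B, 4-aligned); 8..9  channels  (1B, 1-aligned); 9..10  layer  (1B, 1-aligned); 10..16  -- padding (6B); 16..24  depth  (8B, 8-aligned); sizeof = 24, alignof = 8
0..136  team  (136B, 8-aligned)
136..138  cooldown  (2B, 2-aligned)
138..140  -- padding (2B)
140..144  score  (4B, 4-aligned)
144..146  state  (2B, 2-aligned)
146..152  -- padding (6B)
152..160  vx  (8B, 8-aligned)
160..168  ammo  (8B, 8-aligned)
168..176  id  (8B, 8-aligned)
176..200  y  (24B, 8-aligned)
200..201  z  (1B, 1-aligned)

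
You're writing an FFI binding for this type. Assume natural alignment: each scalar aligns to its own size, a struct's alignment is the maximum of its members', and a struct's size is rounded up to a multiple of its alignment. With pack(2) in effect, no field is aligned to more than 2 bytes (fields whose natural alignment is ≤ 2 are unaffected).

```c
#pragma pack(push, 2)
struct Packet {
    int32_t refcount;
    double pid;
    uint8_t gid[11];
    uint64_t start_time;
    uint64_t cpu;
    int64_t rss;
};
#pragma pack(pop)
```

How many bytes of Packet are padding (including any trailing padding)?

0..4  refcount  (4B, 2-aligned)
4..12  pid  (8B, 2-aligned)
12..23  gid  (11B, 1-aligned)
23..24  -- padding (1B)
24..32  start_time  (8B, 2-aligned)
32..40  cpu  (8B, 2-aligned)
40..48  rss  (8B, 2-aligned)
sizeof = 48, alignof = 2
data bytes 47, size 48 → padding 1

1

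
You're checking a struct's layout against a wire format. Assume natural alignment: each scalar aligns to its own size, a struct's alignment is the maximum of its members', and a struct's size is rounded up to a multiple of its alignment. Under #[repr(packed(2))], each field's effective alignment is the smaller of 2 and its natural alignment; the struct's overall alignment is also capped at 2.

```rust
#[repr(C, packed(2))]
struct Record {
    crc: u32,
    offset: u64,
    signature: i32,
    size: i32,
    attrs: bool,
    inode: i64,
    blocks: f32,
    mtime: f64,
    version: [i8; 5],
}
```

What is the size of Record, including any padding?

48 bytes

@0: crc [4B, align 2] → 4
@4: offset [8B, align 2] → 12
@12: signature [4B, align 2] → 16
@16: size [4B, align 2] → 20
@20: attrs [1B, align 1] → 21
+1 pad (align 2)
@22: inode [8B, align 2] → 30
@30: blocks [4B, align 2] → 34
@34: mtime [8B, align 2] → 42
@42: version [5B, align 1] → 47
+1 tail pad (align 2)
size 48, align 2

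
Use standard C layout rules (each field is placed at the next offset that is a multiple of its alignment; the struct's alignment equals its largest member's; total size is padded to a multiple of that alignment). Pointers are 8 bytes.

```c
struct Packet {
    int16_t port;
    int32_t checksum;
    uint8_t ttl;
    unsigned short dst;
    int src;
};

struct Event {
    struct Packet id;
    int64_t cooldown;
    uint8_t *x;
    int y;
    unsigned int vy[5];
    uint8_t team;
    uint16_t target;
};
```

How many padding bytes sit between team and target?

Packet: @0: port [2B, align 2] → 2; +2 pad (align 4); @4: checksum [4B, align 4] → 8; @8: ttl [1B, align 1] → 9; +1 pad (align 2); @10: dst [2B, align 2] → 12; @12: src [4B, align 4] → 16; size 16, align 4
@0: id [16B, align 4] → 16
@16: cooldown [8B, align 8] → 24
@24: x [8B, align 8] → 32
@32: y [4B, align 4] → 36
@36: vy [20B, align 4] → 56
@56: team [1B, align 1] → 57
+1 pad (align 2)
@58: target [2B, align 2] → 60

1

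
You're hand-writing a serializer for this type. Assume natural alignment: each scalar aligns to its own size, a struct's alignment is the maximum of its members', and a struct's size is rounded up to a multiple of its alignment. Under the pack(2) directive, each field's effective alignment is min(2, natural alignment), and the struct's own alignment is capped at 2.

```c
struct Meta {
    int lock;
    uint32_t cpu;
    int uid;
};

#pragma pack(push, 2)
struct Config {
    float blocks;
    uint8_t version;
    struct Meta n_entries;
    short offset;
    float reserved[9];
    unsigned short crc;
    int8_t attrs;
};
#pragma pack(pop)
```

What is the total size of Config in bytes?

Meta: 0..4  lock  (4B, 4-aligned); 4..8  cpu  (4B, 4-aligned); 8..12  uid  (4B, 4-aligned); sizeof = 12, alignof = 4
0..4  blocks  (4B, 2-aligned)
4..5  version  (1B, 1-aligned)
5..6  -- padding (1B)
6..18  n_entries  (12B, 2-aligned)
18..20  offset  (2B, 2-aligned)
20..56  reserved  (36B, 2-aligned)
56..58  crc  (2B, 2-aligned)
58..59  attrs  (1B, 1-aligned)
59..60  -- tail padding (1B)
sizeof = 60, alignof = 2

60 bytes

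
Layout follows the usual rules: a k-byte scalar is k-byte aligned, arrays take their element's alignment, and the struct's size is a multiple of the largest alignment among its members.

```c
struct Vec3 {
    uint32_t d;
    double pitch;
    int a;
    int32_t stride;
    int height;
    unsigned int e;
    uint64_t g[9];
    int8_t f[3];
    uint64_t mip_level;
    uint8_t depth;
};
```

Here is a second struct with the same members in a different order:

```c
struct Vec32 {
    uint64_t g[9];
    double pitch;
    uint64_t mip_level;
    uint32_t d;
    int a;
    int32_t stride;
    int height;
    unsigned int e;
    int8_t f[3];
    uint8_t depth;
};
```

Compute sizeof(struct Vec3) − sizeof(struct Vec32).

d at 0 (size 4, align 4) → ends 4
pad 4 to align 8 for pitch
pitch at 8 (size 8, align 8) → ends 16
a at 16 (size 4, align 4) → ends 20
stride at 20 (size 4, align 4) → ends 24
height at 24 (size 4, align 4) → ends 28
e at 28 (size 4, align 4) → ends 32
g at 32 (size 72, align 8) → ends 104
f at 104 (size 3, align 1) → ends 107
pad 5 to align 8 for mip_level
mip_level at 112 (size 8, align 8) → ends 120
depth at 120 (size 1, align 1) → ends 121
tail pad 7 to reach multiple of 8
total 128 bytes, alignment 8
— Vec32 —
g at 0 (size 72, align 8) → ends 72
pitch at 72 (size 8, align 8) → ends 80
mip_level at 80 (size 8, align 8) → ends 88
d at 88 (size 4, align 4) → ends 92
a at 92 (size 4, align 4) → ends 96
stride at 96 (size 4, align 4) → ends 100
height at 100 (size 4, align 4) → ends 104
e at 104 (size 4, align 4) → ends 108
f at 108 (size 3, align 1) → ends 111
depth at 111 (size 1, align 1) → ends 112
total 112 bytes, alignment 8
128 − 112 = 16

16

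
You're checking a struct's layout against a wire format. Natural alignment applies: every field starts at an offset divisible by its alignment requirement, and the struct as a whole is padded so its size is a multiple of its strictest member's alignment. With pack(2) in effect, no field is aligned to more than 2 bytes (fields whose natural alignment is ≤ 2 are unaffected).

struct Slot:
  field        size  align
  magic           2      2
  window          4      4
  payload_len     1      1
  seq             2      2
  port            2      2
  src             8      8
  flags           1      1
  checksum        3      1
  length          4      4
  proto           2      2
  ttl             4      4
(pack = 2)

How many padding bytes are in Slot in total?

1

@0: magic [2B, align 2] → 2
@2: window [4B, align 2] → 6
@6: payload_len [1B, align 1] → 7
+1 pad (align 2)
@8: seq [2B, align 2] → 10
@10: port [2B, align 2] → 12
@12: src [8B, align 2] → 20
@20: flags [1B, align 1] → 21
@21: checksum [3B, align 1] → 24
@24: length [4B, align 2] → 28
@28: proto [2B, align 2] → 30
@30: ttl [4B, align 2] → 34
size 34, align 2
data bytes 33, size 34 → padding 1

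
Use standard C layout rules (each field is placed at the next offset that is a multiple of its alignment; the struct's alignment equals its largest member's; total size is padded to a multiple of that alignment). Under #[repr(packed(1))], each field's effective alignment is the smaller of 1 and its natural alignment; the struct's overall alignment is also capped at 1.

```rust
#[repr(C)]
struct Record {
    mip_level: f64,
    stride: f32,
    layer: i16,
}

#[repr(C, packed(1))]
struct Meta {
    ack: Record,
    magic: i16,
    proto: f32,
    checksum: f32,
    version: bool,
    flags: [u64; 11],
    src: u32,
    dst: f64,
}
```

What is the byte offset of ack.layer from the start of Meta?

Record: mip_level at 0 (size 8, align 8) → ends 8; stride at 8 (size 4, align 4) → ends 12; layer at 12 (size 2, align 2) → ends 14; tail pad 2 to reach multiple of 8; total 16 bytes, alignment 8
ack at 0 (size 16, align 1) → ends 16
within Record: layer at 12
0 + 12 = 12

12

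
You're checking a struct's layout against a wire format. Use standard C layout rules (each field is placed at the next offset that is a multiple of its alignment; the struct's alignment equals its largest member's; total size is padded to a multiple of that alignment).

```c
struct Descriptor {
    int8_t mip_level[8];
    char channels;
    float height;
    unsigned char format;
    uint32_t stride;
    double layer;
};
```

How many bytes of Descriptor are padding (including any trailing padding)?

6

mip_level at 0 (size 8, align 1) → ends 8
channels at 8 (size 1, align 1) → ends 9
pad 3 to align 4 for height
height at 12 (size 4, align 4) → ends 16
format at 16 (size 1, align 1) → ends 17
pad 3 to align 4 for stride
stride at 20 (size 4, align 4) → ends 24
layer at 24 (size 8, align 8) → ends 32
total 32 bytes, alignment 8
data bytes 26, size 32 → padding 6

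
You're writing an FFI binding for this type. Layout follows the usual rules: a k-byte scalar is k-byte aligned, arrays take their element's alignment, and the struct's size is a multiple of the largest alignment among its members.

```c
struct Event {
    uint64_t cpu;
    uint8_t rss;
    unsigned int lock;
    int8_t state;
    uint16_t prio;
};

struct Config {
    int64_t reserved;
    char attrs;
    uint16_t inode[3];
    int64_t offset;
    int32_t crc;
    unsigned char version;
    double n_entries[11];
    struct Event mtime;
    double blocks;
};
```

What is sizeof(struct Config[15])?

Event: cpu at 0 (size 8, align 8) → ends 8; rss at 8 (size 1, align 1) → ends 9; pad 3 to align 4 for lock; lock at 12 (size 4, align 4) → ends 16; state at 16 (size 1, align 1) → ends 17; pad 1 to align 2 for prio; prio at 18 (size 2, align 2) → ends 20; tail pad 4 to reach multiple of 8; total 24 bytes, alignment 8
reserved at 0 (size 8, align 8) → ends 8
attrs at 8 (size 1, align 1) → ends 9
pad 1 to align 2 for inode
inode at 10 (size 6, align 2) → ends 16
offset at 16 (size 8, align 8) → ends 24
crc at 24 (size 4, align 4) → ends 28
version at 28 (size 1, align 1) → ends 29
pad 3 to align 8 for n_entries
n_entries at 32 (size 88, align 8) → ends 120
mtime at 120 (size 24, align 8) → ends 144
blocks at 144 (size 8, align 8) → ends 152
total 152 bytes, alignment 8
array of 15: 15 × 152 = 2280

2280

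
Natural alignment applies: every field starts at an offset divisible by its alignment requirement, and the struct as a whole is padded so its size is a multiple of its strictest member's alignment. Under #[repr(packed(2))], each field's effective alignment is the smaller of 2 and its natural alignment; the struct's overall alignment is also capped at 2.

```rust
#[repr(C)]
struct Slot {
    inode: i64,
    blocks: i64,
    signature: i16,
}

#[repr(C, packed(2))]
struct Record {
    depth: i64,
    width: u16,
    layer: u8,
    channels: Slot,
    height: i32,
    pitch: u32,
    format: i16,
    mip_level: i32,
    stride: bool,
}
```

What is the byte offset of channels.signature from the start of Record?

Slot: inode at 0 (size 8, align 8) → ends 8; blocks at 8 (size 8, align 8) → ends 16; signature at 16 (size 2, align 2) → ends 18; tail pad 6 to reach multiple of 8; total 24 bytes, alignment 8
depth at 0 (size 8, align 2) → ends 8
width at 8 (size 2, align 2) → ends 10
layer at 10 (size 1, align 1) → ends 11
pad 1 to align 2 for channels
channels at 12 (size 24, align 2) → ends 36
within Slot: signature at 16
12 + 16 = 28

28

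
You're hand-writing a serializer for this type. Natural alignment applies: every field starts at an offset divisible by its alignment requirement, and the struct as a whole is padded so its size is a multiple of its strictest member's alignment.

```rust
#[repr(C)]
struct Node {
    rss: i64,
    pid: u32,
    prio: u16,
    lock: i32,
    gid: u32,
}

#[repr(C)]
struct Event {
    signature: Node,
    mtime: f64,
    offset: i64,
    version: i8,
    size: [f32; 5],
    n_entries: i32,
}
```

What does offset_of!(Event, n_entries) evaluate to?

64

Node: rss at 0 (size 8, align 8) → ends 8; pid at 8 (size 4, align 4) → ends 12; prio at 12 (size 2, align 2) → ends 14; pad 2 to align 4 for lock; lock at 16 (size 4, align 4) → ends 20; gid at 20 (size 4, align 4) → ends 24; total 24 bytes, alignment 8
signature at 0 (size 24, align 8) → ends 24
mtime at 24 (size 8, align 8) → ends 32
offset at 32 (size 8, align 8) → ends 40
version at 40 (size 1, align 1) → ends 41
pad 3 to align 4 for size
size at 44 (size 20, align 4) → ends 64
n_entries at 64 (size 4, align 4) → ends 68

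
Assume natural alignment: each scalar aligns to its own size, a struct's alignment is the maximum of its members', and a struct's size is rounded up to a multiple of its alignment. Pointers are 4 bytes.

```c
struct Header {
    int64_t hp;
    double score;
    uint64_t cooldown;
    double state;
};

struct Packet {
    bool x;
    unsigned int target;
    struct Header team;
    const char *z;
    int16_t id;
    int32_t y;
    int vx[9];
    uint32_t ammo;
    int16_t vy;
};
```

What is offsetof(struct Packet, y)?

Header: @0: hp [8B, align 8] → 8; @8: score [8B, align 8] → 16; @16: cooldown [8B, align 8] → 24; @24: state [8B, align 8] → 32; size 32, align 8
@0: x [1B, align 1] → 1
+3 pad (align 4)
@4: target [4B, align 4] → 8
@8: team [32B, align 8] → 40
@40: z [4B, align 4] → 44
@44: id [2B, align 2] → 46
+2 pad (align 4)
@48: y [4B, align 4] → 52

48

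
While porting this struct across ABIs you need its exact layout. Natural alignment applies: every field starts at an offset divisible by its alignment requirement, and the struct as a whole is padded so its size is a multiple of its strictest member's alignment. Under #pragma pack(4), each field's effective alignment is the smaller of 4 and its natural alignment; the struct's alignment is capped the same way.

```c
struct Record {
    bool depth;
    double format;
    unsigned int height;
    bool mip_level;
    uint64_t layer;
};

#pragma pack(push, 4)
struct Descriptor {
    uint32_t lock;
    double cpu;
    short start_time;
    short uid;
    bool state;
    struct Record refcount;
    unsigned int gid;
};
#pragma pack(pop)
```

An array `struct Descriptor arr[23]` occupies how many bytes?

Record: depth at 0 (size 1, align 1) → ends 1; pad 7 to align 8 for format; format at 8 (size 8, align 8) → ends 16; height at 16 (size 4, align 4) → ends 20; mip_level at 20 (size 1, align 1) → ends 21; pad 3 to align 8 for layer; layer at 24 (size 8, align 8) → ends 32; total 32 bytes, alignment 8
lock at 0 (size 4, align 4) → ends 4
cpu at 4 (size 8, align 4) → ends 12
start_time at 12 (size 2, align 2) → ends 14
uid at 14 (size 2, align 2) → ends 16
state at 16 (size 1, align 1) → ends 17
pad 3 to align 4 for refcount
refcount at 20 (size 32, align 4) → ends 52
gid at 52 (size 4, align 4) → ends 56
total 56 bytes, alignment 4
array of 23: 23 × 56 = 1288

1288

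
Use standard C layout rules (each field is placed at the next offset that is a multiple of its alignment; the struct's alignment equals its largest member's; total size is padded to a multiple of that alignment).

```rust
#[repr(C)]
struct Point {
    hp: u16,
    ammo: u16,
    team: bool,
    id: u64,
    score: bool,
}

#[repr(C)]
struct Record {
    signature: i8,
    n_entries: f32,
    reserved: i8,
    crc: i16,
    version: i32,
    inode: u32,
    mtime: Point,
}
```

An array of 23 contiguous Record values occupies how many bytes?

Point: hp at 0 (size 2, align 2) → ends 2; ammo at 2 (size 2, align 2) → ends 4; team at 4 (size 1, align 1) → ends 5; pad 3 to align 8 for id; id at 8 (size 8, align 8) → ends 16; score at 16 (size 1, align 1) → ends 17; tail pad 7 to reach multiple of 8; total 24 bytes, alignment 8
signature at 0 (size 1, align 1) → ends 1
pad 3 to align 4 for n_entries
n_entries at 4 (size 4, align 4) → ends 8
reserved at 8 (size 1, align 1) → ends 9
pad 1 to align 2 for crc
crc at 10 (size 2, align 2) → ends 12
version at 12 (size 4, align 4) → ends 16
inode at 16 (size 4, align 4) → ends 20
pad 4 to align 8 for mtime
mtime at 24 (size 24, align 8) → ends 48
total 48 bytes, alignment 8
array of 23: 23 × 48 = 1104

1104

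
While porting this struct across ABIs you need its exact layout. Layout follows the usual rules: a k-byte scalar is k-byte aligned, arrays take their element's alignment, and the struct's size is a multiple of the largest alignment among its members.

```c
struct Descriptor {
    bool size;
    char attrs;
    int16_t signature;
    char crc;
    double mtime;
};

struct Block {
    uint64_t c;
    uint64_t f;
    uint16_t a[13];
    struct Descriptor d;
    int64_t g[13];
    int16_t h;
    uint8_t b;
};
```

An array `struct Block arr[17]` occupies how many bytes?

Descriptor: 0..1  size  (1B, 1-aligned); 1..2  attrs  (1B, 1-aligned); 2..4  signature  (2B, 2-aligned); 4..5  crc  (1B, 1-aligned); 5..8  -- padding (3B); 8..16  mtime  (8B, 8-aligned); sizeof = 16, alignof = 8
0..8  c  (8B, 8-aligned)
8..16  f  (8B, 8-aligned)
16..42  a  (26B, 2-aligned)
42..48  -- padding (6B)
48..64  d  (16B, 8-aligned)
64..168  g  (104B, 8-aligned)
168..170  h  (2B, 2-aligned)
170..171  b  (1B, 1-aligned)
171..176  -- tail padding (5B)
sizeof = 176, alignof = 8
array of 17: 17 × 176 = 2992

2992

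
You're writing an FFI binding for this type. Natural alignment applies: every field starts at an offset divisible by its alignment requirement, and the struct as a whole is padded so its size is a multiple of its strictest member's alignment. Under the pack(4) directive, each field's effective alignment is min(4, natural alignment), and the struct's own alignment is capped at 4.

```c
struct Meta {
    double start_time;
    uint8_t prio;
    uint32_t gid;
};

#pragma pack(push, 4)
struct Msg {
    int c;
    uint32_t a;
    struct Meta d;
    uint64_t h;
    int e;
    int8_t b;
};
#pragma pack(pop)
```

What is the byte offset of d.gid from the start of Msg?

20

Meta: 0..8  start_time  (8B, 8-aligned); 8..9  prio  (1B, 1-aligned); 9..12  -- padding (3B); 12..16  gid  (4B, 4-aligned); sizeof = 16, alignof = 8
0..4  c  (4B, 4-aligned)
4..8  a  (4B, 4-aligned)
8..24  d  (16B, 4-aligned)
within Meta: gid at 12
8 + 12 = 20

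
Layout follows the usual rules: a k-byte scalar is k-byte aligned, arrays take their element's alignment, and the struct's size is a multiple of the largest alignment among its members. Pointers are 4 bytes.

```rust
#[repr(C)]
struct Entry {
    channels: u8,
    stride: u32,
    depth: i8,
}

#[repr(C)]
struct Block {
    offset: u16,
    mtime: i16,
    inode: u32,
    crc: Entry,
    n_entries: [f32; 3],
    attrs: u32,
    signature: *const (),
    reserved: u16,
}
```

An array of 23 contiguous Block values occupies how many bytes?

1012

Entry: 0..1  channels  (1B, 1-aligned); 1..4  -- padding (3B); 4..8  stride  (4B, 4-aligned); 8..9  depth  (1B, 1-aligned); 9..12  -- tail padding (3B); sizeof = 12, alignof = 4
0..2  offset  (2B, 2-aligned)
2..4  mtime  (2B, 2-aligned)
4..8  inode  (4B, 4-aligned)
8..20  crc  (12B, 4-aligned)
20..32  n_entries  (12B, 4-aligned)
32..36  attrs  (4B, 4-aligned)
36..40  signature  (4B, 4-aligned)
40..42  reserved  (2B, 2-aligned)
42..44  -- tail padding (2B)
sizeof = 44, alignof = 4
array of 23: 23 × 44 = 1012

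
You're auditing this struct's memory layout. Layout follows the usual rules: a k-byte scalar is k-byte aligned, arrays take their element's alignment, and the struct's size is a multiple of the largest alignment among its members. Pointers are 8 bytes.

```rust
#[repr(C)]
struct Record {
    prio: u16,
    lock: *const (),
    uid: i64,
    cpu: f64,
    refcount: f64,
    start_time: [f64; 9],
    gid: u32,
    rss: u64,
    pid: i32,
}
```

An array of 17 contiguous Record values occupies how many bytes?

2312

prio at 0 (size 2, align 2) → ends 2
pad 6 to align 8 for lock
lock at 8 (size 8, align 8) → ends 16
uid at 16 (size 8, align 8) → ends 24
cpu at 24 (size 8, align 8) → ends 32
refcount at 32 (size 8, align 8) → ends 40
start_time at 40 (size 72, align 8) → ends 112
gid at 112 (size 4, align 4) → ends 116
pad 4 to align 8 for rss
rss at 120 (size 8, align 8) → ends 128
pid at 128 (size 4, align 4) → ends 132
tail pad 4 to reach multiple of 8
total 136 bytes, alignment 8
array of 17: 17 × 136 = 2312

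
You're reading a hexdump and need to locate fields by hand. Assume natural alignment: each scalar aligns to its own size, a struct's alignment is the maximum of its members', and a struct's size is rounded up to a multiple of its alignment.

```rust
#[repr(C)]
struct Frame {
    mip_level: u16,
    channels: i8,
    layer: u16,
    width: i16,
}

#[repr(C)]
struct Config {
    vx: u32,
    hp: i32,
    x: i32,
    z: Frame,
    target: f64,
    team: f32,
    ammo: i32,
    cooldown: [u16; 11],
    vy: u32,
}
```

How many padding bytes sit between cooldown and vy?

Frame: @0: mip_level [2B, align 2] → 2; @2: channels [1B, align 1] → 3; +1 pad (align 2); @4: layer [2B, align 2] → 6; @6: width [2B, align 2] → 8; size 8, align 2
@0: vx [4B, align 4] → 4
@4: hp [4B, align 4] → 8
@8: x [4B, align 4] → 12
@12: z [8B, align 2] → 20
+4 pad (align 8)
@24: target [8B, align 8] → 32
@32: team [4B, align 4] → 36
@36: ammo [4B, align 4] → 40
@40: cooldown [22B, align 2] → 62
+2 pad (align 4)
@64: vy [4B, align 4] → 68

2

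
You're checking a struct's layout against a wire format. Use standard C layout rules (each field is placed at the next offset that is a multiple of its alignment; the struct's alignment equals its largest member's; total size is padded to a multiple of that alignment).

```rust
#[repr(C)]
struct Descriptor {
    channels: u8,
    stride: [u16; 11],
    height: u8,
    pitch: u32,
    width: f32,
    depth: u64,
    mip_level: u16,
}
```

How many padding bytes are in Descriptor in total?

channels at 0 (size 1, align 1) → ends 1
pad 1 to align 2 for stride
stride at 2 (size 22, align 2) → ends 24
height at 24 (size 1, align 1) → ends 25
pad 3 to align 4 for pitch
pitch at 28 (size 4, align 4) → ends 32
width at 32 (size 4, align 4) → ends 36
pad 4 to align 8 for depth
depth at 40 (size 8, align 8) → ends 48
mip_level at 48 (size 2, align 2) → ends 50
tail pad 6 to reach multiple of 8
total 56 bytes, alignment 8
data bytes 42, size 56 → padding 14

14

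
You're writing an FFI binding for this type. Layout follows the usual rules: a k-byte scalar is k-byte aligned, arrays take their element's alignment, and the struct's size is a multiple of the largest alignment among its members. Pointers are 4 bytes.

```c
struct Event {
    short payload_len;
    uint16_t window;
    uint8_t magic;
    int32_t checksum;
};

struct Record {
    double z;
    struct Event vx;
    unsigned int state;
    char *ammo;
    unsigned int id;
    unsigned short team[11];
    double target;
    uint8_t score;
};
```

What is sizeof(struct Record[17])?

1224

Event: 0..2  payload_len  (2B, 2-aligned); 2..4  window  (2B, 2-aligned); 4..5  magic  (1B, 1-aligned); 5..8  -- padding (3B); 8..12  checksum  (4B, 4-aligned); sizeof = 12, alignof = 4
0..8  z  (8B, 8-aligned)
8..20  vx  (12B, 4-aligned)
20..24  state  (4B, 4-aligned)
24..28  ammo  (4B, 4-aligned)
28..32  id  (4B, 4-aligned)
32..54  team  (22B, 2-aligned)
54..56  -- padding (2B)
56..64  target  (8B, 8-aligned)
64..65  score  (1B, 1-aligned)
65..72  -- tail padding (7B)
sizeof = 72, alignof = 8
array of 17: 17 × 72 = 1224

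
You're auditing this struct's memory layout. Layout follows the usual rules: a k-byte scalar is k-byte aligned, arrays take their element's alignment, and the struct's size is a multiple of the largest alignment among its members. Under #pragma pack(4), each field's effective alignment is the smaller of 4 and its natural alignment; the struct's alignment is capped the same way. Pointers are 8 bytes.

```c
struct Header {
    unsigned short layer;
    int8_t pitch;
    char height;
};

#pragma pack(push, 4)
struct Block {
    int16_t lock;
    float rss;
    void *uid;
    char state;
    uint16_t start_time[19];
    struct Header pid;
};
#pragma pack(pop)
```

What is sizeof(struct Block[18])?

1080

Header: @0: layer [2B, align 2] → 2; @2: pitch [1B, align 1] → 3; @3: height [1B, align 1] → 4; size 4, align 2
@0: lock [2B, align 2] → 2
+2 pad (align 4)
@4: rss [4B, align 4] → 8
@8: uid [8B, align 4] → 16
@16: state [1B, align 1] → 17
+1 pad (align 2)
@18: start_time [38B, align 2] → 56
@56: pid [4B, align 2] → 60
size 60, align 4
array of 18: 18 × 60 = 1080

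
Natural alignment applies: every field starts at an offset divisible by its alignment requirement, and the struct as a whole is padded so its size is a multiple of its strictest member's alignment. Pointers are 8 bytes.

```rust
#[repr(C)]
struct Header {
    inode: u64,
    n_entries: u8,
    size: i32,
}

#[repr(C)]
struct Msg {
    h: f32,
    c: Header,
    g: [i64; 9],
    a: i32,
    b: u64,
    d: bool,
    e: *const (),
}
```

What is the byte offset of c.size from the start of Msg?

Header: 0..8  inode  (8B, 8-aligned); 8..9  n_entries  (1B, 1-aligned); 9..12  -- padding (3B); 12..16  size  (4B, 4-aligned); sizeof = 16, alignof = 8
0..4  h  (4B, 4-aligned)
4..8  -- padding (4B)
8..24  c  (16B, 8-aligned)
within Header: size at 12
8 + 12 = 20

20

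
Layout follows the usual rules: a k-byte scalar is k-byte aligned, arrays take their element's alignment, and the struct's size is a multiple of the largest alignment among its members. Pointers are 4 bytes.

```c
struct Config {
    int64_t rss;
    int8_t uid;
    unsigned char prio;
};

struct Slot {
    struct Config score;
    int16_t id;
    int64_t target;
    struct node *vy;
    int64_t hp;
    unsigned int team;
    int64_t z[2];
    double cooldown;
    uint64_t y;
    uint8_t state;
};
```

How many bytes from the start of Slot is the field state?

Config: rss at 0 (size 8, align 8) → ends 8; uid at 8 (size 1, align 1) → ends 9; prio at 9 (size 1, align 1) → ends 10; tail pad 6 to reach multiple of 8; total 16 bytes, alignment 8
score at 0 (size 16, align 8) → ends 16
id at 16 (size 2, align 2) → ends 18
pad 6 to align 8 for target
target at 24 (size 8, align 8) → ends 32
vy at 32 (size 4, align 4) → ends 36
pad 4 to align 8 for hp
hp at 40 (size 8, align 8) → ends 48
team at 48 (size 4, align 4) → ends 52
pad 4 to align 8 for z
z at 56 (size 16, align 8) → ends 72
cooldown at 72 (size 8, align 8) → ends 80
y at 80 (size 8, align 8) → ends 88
state at 88 (size 1, align 1) → ends 89

88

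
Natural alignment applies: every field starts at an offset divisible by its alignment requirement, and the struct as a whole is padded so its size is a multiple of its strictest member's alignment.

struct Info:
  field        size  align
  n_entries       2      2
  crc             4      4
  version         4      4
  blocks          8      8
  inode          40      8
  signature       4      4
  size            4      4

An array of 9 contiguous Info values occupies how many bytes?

648

0..2  n_entries  (2B, 2-aligned)
2..4  -- padding (2B)
4..8  crc  (4B, 4-aligned)
8..12  version  (4B, 4-aligned)
12..16  -- padding (4B)
16..24  blocks  (8B, 8-aligned)
24..64  inode  (40B, 8-aligned)
64..68  signature  (4B, 4-aligned)
68..72  size  (4B, 4-aligned)
sizeof = 72, alignof = 8
array of 9: 9 × 72 = 648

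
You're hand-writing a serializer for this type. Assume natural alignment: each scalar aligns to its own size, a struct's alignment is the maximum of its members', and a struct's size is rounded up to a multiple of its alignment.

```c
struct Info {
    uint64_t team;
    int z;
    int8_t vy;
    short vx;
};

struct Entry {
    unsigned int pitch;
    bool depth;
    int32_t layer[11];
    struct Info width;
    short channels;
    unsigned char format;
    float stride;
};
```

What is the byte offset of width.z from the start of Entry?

Info: team at 0 (size 8, align 8) → ends 8; z at 8 (size 4, align 4) → ends 12; vy at 12 (size 1, align 1) → ends 13; pad 1 to align 2 for vx; vx at 14 (size 2, align 2) → ends 16; total 16 bytes, alignment 8
pitch at 0 (size 4, align 4) → ends 4
depth at 4 (size 1, align 1) → ends 5
pad 3 to align 4 for layer
layer at 8 (size 44, align 4) → ends 52
pad 4 to align 8 for width
width at 56 (size 16, align 8) → ends 72
within Info: z at 8
56 + 8 = 64

64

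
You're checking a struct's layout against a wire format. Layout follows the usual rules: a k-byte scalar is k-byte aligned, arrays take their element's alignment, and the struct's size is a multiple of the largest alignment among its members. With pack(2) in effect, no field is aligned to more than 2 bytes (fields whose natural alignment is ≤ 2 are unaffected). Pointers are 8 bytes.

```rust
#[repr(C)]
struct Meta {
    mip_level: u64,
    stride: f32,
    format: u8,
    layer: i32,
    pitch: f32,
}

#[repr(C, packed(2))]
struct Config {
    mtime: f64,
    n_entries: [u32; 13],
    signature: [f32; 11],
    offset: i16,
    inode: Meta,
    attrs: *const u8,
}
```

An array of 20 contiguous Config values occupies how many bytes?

2760

Meta: mip_level at 0 (size 8, align 8) → ends 8; stride at 8 (size 4, align 4) → ends 12; format at 12 (size 1, align 1) → ends 13; pad 3 to align 4 for layer; layer at 16 (size 4, align 4) → ends 20; pitch at 20 (size 4, align 4) → ends 24; total 24 bytes, alignment 8
mtime at 0 (size 8, align 2) → ends 8
n_entries at 8 (size 52, align 2) → ends 60
signature at 60 (size 44, align 2) → ends 104
offset at 104 (size 2, align 2) → ends 106
inode at 106 (size 24, align 2) → ends 130
attrs at 130 (size 8, align 2) → ends 138
total 138 bytes, alignment 2
array of 20: 20 × 138 = 2760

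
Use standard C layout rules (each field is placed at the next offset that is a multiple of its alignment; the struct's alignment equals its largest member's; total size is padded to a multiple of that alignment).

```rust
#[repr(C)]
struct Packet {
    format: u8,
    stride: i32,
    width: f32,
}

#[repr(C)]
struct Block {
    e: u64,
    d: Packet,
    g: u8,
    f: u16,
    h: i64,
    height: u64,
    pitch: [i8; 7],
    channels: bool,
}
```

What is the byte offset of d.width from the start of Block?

16

Packet: format at 0 (size 1, align 1) → ends 1; pad 3 to align 4 for stride; stride at 4 (size 4, align 4) → ends 8; width at 8 (size 4, align 4) → ends 12; total 12 bytes, alignment 4
e at 0 (size 8, align 8) → ends 8
d at 8 (size 12, align 4) → ends 20
within Packet: width at 8
8 + 8 = 16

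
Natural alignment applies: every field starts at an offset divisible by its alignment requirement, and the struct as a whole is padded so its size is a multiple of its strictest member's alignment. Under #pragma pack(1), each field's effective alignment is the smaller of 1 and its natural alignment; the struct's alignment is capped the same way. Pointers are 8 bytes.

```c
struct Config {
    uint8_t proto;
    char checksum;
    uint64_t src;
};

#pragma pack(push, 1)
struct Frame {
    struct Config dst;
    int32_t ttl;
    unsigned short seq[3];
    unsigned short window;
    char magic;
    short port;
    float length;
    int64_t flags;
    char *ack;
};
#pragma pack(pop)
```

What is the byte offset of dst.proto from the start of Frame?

Config: @0: proto [1B, align 1] → 1; @1: checksum [1B, align 1] → 2; +6 pad (align 8); @8: src [8B, align 8] → 16; size 16, align 8
@0: dst [16B, align 1] → 16
within Config: proto at 0
0 + 0 = 0

0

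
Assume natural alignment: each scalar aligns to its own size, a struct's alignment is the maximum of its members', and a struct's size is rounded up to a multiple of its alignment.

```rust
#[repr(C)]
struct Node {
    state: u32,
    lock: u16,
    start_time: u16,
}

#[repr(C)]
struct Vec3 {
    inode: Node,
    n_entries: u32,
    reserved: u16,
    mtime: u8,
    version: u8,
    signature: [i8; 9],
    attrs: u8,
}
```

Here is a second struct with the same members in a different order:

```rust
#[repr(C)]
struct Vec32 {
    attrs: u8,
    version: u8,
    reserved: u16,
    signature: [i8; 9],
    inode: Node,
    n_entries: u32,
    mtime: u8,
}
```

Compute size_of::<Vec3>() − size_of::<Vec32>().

Node: 0..4  state  (4B, 4-aligned); 4..6  lock  (2B, 2-aligned); 6..8  start_time  (2B, 2-aligned); sizeof = 8, alignof = 4
0..8  inode  (8B, 4-aligned)
8..12  n_entries  (4B, 4-aligned)
12..14  reserved  (2B, 2-aligned)
14..15  mtime  (1B, 1-aligned)
15..16  version  (1B, 1-aligned)
16..25  signature  (9B, 1-aligned)
25..26  attrs  (1B, 1-aligned)
26..28  -- tail padding (2B)
sizeof = 28, alignof = 4
— Vec32 —
0..1  attrs  (1B, 1-aligned)
1..2  version  (1B, 1-aligned)
2..4  reserved  (2B, 2-aligned)
4..13  signature  (9B, 1-aligned)
13..16  -- padding (3B)
16..24  inode  (8B, 4-aligned)
24..28  n_entries  (4B, 4-aligned)
28..29  mtime  (1B, 1-aligned)
29..32  -- tail padding (3B)
sizeof = 32, alignof = 4
28 − 32 = -4

-4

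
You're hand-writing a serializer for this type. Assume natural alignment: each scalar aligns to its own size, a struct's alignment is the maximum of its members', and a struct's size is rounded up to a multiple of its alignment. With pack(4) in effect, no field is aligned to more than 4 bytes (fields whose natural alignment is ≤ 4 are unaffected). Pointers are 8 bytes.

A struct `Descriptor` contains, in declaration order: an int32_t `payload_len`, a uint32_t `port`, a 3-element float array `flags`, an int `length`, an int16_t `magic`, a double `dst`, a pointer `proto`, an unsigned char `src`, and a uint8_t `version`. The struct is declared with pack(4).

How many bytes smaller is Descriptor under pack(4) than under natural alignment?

natural layout:
  payload_len at 0 (size 4, align 4) → ends 4
  port at 4 (size 4, align 4) → ends 8
  flags at 8 (size 12, align 4) → ends 20
  length at 20 (size 4, align 4) → ends 24
  magic at 24 (size 2, align 2) → ends 26
  pad 6 to align 8 for dst
  dst at 32 (size 8, align 8) → ends 40
  proto at 40 (size 8, align 8) → ends 48
  src at 48 (size 1, align 1) → ends 49
  version at 49 (size 1, align 1) → ends 50
  tail pad 6 to reach multiple of 8
  total 56 bytes, alignment 8
packed(4) layout:
  payload_len at 0 (size 4, align 4) → ends 4
  port at 4 (size 4, align 4) → ends 8
  flags at 8 (size 12, align 4) → ends 20
  length at 20 (size 4, align 4) → ends 24
  magic at 24 (size 2, align 2) → ends 26
  pad 2 to align 4 for dst
  dst at 28 (size 8, align 4) → ends 36
  proto at 36 (size 8, align 4) → ends 44
  src at 44 (size 1, align 1) → ends 45
  version at 45 (size 1, align 1) → ends 46
  tail pad 2 to reach multiple of 4
  total 48 bytes, alignment 4
56 − 48 = 8

8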